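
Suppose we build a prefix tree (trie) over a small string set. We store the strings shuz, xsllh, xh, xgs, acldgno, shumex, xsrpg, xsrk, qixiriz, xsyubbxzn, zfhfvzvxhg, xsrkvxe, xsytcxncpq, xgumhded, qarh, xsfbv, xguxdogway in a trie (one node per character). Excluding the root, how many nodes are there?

Insert word by word; a character creates a node only if that edge doesn't already exist:
  "shuz" → 4 new (s, h, u, z)
  "xsllh" → 5 new (x, s, l, l, h)
  "xh" → prefix "x" already present; 1 new (h)
  "xgs" → prefix "x" already present; 2 new (g, s)
  "acldgno" → 7 new (a, c, l, d, g, n, o)
  "shumex" → prefix "shu" already present; 3 new (m, e, x)
  "xsrpg" → prefix "xs" already present; 3 new (r, p, g)
  "xsrk" → prefix "xsr" already present; 1 new (k)
  "qixiriz" → 7 new (q, i, x, i, r, i, z)
  "xsyubbxzn" → prefix "xs" already present; 7 new (y, u, b, b, x, z, n)
  "zfhfvzvxhg" → 10 new (z, f, h, f, v, z, v, x, h, g)
  "xsrkvxe" → prefix "xsrk" already present; 3 new (v, x, e)
  "xsytcxncpq" → prefix "xsy" already present; 7 new (t, c, x, n, c, p, q)
  "xgumhded" → prefix "xg" already present; 6 new (u, m, h, d, e, d)
  "qarh" → prefix "q" already present; 3 new (a, r, h)
  "xsfbv" → prefix "xs" already present; 3 new (f, b, v)
  "xguxdogway" → prefix "xgu" already present; 7 new (x, d, o, g, w, a, y)
Total nodes = 4 + 5 + 1 + 2 + 7 + 3 + 3 + 1 + 7 + 7 + 10 + 3 + 7 + 6 + 3 + 3 + 7 = 79

79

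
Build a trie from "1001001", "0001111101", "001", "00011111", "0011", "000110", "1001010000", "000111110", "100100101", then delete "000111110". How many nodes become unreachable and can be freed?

0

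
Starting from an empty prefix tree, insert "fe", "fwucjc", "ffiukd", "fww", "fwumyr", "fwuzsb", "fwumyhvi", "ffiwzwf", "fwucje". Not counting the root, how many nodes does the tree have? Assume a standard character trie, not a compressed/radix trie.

For each word, the new-node count is its length minus the longest prefix already in the trie:
  "fe" → 2 new (f, e)
  "fwucjc" → prefix "f" already present; 5 new (w, u, c, j, c)
  "ffiukd" → prefix "f" already present; 5 new (f, i, u, k, d)
  "fww" → prefix "fw" already present; 1 new (w)
  "fwumyr" → prefix "fwu" already present; 3 new (m, y, r)
  "fwuzsb" → prefix "fwu" already present; 3 new (z, s, b)
  "fwumyhvi" → prefix "fwumy" already present; 3 new (h, v, i)
  "ffiwzwf" → prefix "ffi" already present; 4 new (w, z, w, f)
  "fwucje" → prefix "fwucj" already present; 1 new (e)
Total nodes = 2 + 5 + 5 + 1 + 3 + 3 + 3 + 4 + 1 = 27

27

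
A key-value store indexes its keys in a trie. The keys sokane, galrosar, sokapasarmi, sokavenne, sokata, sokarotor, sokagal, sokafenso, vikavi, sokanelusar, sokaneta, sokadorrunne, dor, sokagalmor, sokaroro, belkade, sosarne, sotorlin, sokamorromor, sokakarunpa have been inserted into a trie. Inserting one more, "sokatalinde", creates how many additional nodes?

"sokata" is already a path in the trie; the remaining "linde" must be added.
Each of the 5 remaining characters creates one node.

5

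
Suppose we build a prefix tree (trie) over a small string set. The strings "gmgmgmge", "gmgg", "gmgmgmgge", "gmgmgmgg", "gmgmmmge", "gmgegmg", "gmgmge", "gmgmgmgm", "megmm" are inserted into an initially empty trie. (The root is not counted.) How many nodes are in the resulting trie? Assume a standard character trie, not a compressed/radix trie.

For each word, the new-node count is its length minus the longest prefix already in the trie:
  "gmgmgmge" → 8 new (g, m, g, m, g, m, g, e)
  "gmgg" → prefix "gmg" already present; 1 new (g)
  "gmgmgmgge" → prefix "gmgmgmg" already present; 2 new (g, e)
  "gmgmgmgg" → prefix "gmgmgmgg" already present; 0 new (none)
  "gmgmmmge" → prefix "gmgm" already present; 4 new (m, m, g, e)
  "gmgegmg" → prefix "gmg" already present; 4 new (e, g, m, g)
  "gmgmge" → prefix "gmgmg" already present; 1 new (e)
  "gmgmgmgm" → prefix "gmgmgmg" already present; 1 new (m)
  "megmm" → 5 new (m, e, g, m, m)
Total nodes = 8 + 1 + 2 + 0 + 4 + 4 + 1 + 1 + 5 = 26

26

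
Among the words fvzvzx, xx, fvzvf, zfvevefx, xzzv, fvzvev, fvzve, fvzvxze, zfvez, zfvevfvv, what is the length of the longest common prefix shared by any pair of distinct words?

5

Equivalently: take the maximum, over all pairs, of their longest common prefix length.
e.g. "fvzve" and "fvzvev" share the prefix "fvzve" of length 5; no pair shares a longer one.
Longest shared-prefix length: 5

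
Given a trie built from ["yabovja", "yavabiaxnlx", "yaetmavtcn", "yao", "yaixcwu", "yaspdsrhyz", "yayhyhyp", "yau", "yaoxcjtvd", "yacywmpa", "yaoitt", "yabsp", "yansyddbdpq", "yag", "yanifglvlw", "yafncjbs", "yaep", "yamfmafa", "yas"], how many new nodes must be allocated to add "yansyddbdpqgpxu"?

4

The longest prefix of "yansyddbdpqgpxu" already in the trie is "yansyddbdpq" (length 11).
So 15 − 11 = 4 new nodes.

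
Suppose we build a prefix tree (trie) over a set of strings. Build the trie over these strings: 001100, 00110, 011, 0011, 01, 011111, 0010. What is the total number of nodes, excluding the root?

For each word, the new-node count is its length minus the longest prefix already in the trie:
  "001100" → 6 new (0, 0, 1, 1, 0, 0)
  "00110" → prefix "00110" already present; 0 new (none)
  "011" → prefix "0" already present; 2 new (1, 1)
  "0011" → prefix "0011" already present; 0 new (none)
  "01" → prefix "01" already present; 0 new (none)
  "011111" → prefix "011" already present; 3 new (1, 1, 1)
  "0010" → prefix "001" already present; 1 new (0)
Total nodes = 6 + 0 + 2 + 0 + 0 + 3 + 1 = 12

12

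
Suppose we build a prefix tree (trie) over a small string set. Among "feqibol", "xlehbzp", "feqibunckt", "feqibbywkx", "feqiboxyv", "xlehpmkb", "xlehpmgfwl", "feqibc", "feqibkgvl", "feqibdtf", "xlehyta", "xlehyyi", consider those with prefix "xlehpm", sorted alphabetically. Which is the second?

xlehpmkb

Words with prefix "xlehpm", in lexicographic order: "xlehpmgfwl", "xlehpmkb"
Position 2: xlehpmkb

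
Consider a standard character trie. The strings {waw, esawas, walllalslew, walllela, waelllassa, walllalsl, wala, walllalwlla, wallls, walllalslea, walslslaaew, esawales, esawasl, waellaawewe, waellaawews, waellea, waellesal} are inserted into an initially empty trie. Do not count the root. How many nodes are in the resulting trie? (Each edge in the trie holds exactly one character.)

Insert word by word; a character creates a node only if that edge doesn't already exist:
  "waw" → 3 new (w, a, w)
  "esawas" → 6 new (e, s, a, w, a, s)
  "walllalslew" → prefix "wa" already present; 9 new (l, l, l, a, l, s, l, e, w)
  "walllela" → prefix "walll" already present; 3 new (e, l, a)
  "waelllassa" → prefix "wa" already present; 8 new (e, l, l, l, a, s, s, a)
  "walllalsl" → prefix "walllalsl" already present; 0 new (none)
  "wala" → prefix "wal" already present; 1 new (a)
  "walllalwlla" → prefix "walllal" already present; 4 new (w, l, l, a)
  "wallls" → prefix "walll" already present; 1 new (s)
  "walllalslea" → prefix "walllalsle" already present; 1 new (a)
  "walslslaaew" → prefix "wal" already present; 8 new (s, l, s, l, a, a, e, w)
  "esawales" → prefix "esawa" already present; 3 new (l, e, s)
  "esawasl" → prefix "esawas" already present; 1 new (l)
  "waellaawewe" → prefix "waell" already present; 6 new (a, a, w, e, w, e)
  "waellaawews" → prefix "waellaawew" already present; 1 new (s)
  "waellea" → prefix "waell" already present; 2 new (e, a)
  "waellesal" → prefix "waelle" already present; 3 new (s, a, l)
Total nodes = 3 + 6 + 9 + 3 + 8 + 0 + 1 + 4 + 1 + 1 + 8 + 3 + 1 + 6 + 1 + 2 + 3 = 60

60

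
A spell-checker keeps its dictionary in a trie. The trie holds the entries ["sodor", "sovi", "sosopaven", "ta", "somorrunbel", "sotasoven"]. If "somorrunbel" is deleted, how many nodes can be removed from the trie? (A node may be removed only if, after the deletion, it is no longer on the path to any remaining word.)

After clearing the end-marker at "somorrunbel", prune upward until reaching a node still needed by another word.
The suffix "morrunbel" (9 nodes) is used only by "somorrunbel"; the node for "so" still has the child "d", so pruning stops there.
Nodes removed: 9

9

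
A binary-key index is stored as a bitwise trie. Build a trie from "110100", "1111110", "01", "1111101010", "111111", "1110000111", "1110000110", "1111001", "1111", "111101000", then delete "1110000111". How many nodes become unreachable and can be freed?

1

After clearing the end-marker at "1110000111", prune upward until reaching a node still needed by another word.
The suffix "1" (1 node) is used only by "1110000111"; the node for "111000011" still has the child "0", so pruning stops there.
Nodes removed: 1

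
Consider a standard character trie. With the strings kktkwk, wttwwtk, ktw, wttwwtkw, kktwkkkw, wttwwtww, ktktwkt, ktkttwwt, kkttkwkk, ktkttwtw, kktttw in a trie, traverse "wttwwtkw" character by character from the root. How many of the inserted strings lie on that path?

2

Traverse "wttwwtkw" character by character; count nodes along the way that are marked as word ends.
Prefixes of the query that are stored words: "wttwwtk", "wttwwtkw"
Count: 2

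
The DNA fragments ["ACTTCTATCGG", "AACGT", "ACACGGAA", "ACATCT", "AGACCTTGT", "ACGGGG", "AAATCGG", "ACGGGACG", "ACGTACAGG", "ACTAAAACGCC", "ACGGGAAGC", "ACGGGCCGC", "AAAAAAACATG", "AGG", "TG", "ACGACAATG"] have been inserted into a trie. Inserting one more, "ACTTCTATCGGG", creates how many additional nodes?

Walking "ACTTCTATCGGG" from the root, the first 11 characters ("ACTTCTATCGG") follow existing edges; "G" is the first miss.
So 12 − 11 = 1 new nodes.

1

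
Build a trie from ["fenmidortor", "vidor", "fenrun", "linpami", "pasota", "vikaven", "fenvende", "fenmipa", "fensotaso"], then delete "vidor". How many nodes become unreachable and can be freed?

3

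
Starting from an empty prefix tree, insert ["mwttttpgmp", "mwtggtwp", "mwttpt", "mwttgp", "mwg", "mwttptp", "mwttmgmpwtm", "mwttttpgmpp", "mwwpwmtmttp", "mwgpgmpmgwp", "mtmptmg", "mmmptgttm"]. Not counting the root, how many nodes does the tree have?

60

For each word, the new-node count is its length minus the longest prefix already in the trie:
  "mwttttpgmp" → 10 new (m, w, t, t, t, t, p, g, m, p)
  "mwtggtwp" → prefix "mwt" already present; 5 new (g, g, t, w, p)
  "mwttpt" → prefix "mwtt" already present; 2 new (p, t)
  "mwttgp" → prefix "mwtt" already present; 2 new (g, p)
  "mwg" → prefix "mw" already present; 1 new (g)
  "mwttptp" → prefix "mwttpt" already present; 1 new (p)
  "mwttmgmpwtm" → prefix "mwtt" already present; 7 new (m, g, m, p, w, t, m)
  "mwttttpgmpp" → prefix "mwttttpgmp" already present; 1 new (p)
  "mwwpwmtmttp" → prefix "mw" already present; 9 new (w, p, w, m, t, m, t, t, p)
  "mwgpgmpmgwp" → prefix "mwg" already present; 8 new (p, g, m, p, m, g, w, p)
  "mtmptmg" → prefix "m" already present; 6 new (t, m, p, t, m, g)
  "mmmptgttm" → prefix "m" already present; 8 new (m, m, p, t, g, t, t, m)
Total nodes = 10 + 5 + 2 + 2 + 1 + 1 + 7 + 1 + 9 + 8 + 6 + 8 = 60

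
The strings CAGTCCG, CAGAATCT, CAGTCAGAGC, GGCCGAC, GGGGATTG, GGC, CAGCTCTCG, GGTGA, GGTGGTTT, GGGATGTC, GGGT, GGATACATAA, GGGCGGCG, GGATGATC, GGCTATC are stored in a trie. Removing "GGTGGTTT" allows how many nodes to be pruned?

Walk "GGTGGTTT" from the leaf back toward the root, removing each node that no remaining word uses.
The suffix "GTTT" (4 nodes) is used only by "GGTGGTTT"; the node for "GGTG" still has the child "A", so pruning stops there.
Nodes removed: 4

4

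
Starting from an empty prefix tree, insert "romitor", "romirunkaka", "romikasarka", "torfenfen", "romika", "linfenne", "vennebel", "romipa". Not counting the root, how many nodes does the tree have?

48

For each word, the new-node count is its length minus the longest prefix already in the trie:
  "romitor" → 7 new (r, o, m, i, t, o, r)
  "romirunkaka" → prefix "romi" already present; 7 new (r, u, n, k, a, k, a)
  "romikasarka" → prefix "romi" already present; 7 new (k, a, s, a, r, k, a)
  "torfenfen" → 9 new (t, o, r, f, e, n, f, e, n)
  "romika" → prefix "romika" already present; 0 new (none)
  "linfenne" → 8 new (l, i, n, f, e, n, n, e)
  "vennebel" → 8 new (v, e, n, n, e, b, e, l)
  "romipa" → prefix "romi" already present; 2 new (p, a)
Total nodes = 7 + 7 + 7 + 9 + 0 + 8 + 8 + 2 = 48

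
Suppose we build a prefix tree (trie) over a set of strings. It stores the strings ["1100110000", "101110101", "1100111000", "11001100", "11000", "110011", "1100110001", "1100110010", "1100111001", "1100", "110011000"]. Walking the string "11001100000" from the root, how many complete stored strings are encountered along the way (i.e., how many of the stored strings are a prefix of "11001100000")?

5

Check each prefix of "11001100000" against the stored set — each match is an end-marker on the path.
Prefixes of the query that are stored words: "1100", "110011", "11001100", "110011000", "1100110000"
Count: 5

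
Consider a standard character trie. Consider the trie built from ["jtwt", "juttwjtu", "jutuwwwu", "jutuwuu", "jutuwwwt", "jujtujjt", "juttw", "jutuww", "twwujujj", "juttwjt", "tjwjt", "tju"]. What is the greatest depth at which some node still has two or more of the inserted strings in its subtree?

7

Equivalently: take the maximum, over all pairs, of their longest common prefix length.
e.g. "juttwjt" and "juttwjtu" share the prefix "juttwjt" of length 7; no pair shares a longer one.
Longest shared-prefix length: 7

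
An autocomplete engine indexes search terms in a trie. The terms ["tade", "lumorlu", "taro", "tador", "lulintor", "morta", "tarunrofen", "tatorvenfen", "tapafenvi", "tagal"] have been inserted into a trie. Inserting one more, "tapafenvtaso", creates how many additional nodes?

4

The longest prefix of "tapafenvtaso" already in the trie is "tapafenv" (length 8).
Each of the 4 remaining characters creates one node.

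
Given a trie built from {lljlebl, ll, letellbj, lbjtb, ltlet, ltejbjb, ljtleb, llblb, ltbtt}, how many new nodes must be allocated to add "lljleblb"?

1

"lljlebl" is already a path in the trie; the remaining "b" must be added.
New nodes needed: |"lljleblb"| − 7 = 8 − 7 = 1.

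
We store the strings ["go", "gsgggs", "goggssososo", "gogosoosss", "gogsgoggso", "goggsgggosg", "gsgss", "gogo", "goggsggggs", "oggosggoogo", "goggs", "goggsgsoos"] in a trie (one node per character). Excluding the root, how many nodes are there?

55

For each word, the new-node count is its length minus the longest prefix already in the trie:
  "go" → 2 new (g, o)
  "gsgggs" → prefix "g" already present; 5 new (s, g, g, g, s)
  "goggssososo" → prefix "go" already present; 9 new (g, g, s, s, o, s, o, s, o)
  "gogosoosss" → prefix "gog" already present; 7 new (o, s, o, o, s, s, s)
  "gogsgoggso" → prefix "gog" already present; 7 new (s, g, o, g, g, s, o)
  "goggsgggosg" → prefix "goggs" already present; 6 new (g, g, g, o, s, g)
  "gsgss" → prefix "gsg" already present; 2 new (s, s)
  "gogo" → prefix "gogo" already present; 0 new (none)
  "goggsggggs" → prefix "goggsggg" already present; 2 new (g, s)
  "oggosggoogo" → 11 new (o, g, g, o, s, g, g, o, o, g, o)
  "goggs" → prefix "goggs" already present; 0 new (none)
  "goggsgsoos" → prefix "goggsg" already present; 4 new (s, o, o, s)
Total nodes = 2 + 5 + 9 + 7 + 7 + 6 + 2 + 0 + 2 + 11 + 0 + 4 = 55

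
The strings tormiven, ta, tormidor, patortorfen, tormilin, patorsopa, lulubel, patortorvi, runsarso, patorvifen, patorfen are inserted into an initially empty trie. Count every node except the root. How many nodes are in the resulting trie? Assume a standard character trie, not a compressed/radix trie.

55

Trace insertions, counting only characters that open a new branch:
  "tormiven" → 8 new (t, o, r, m, i, v, e, n)
  "ta" → prefix "t" already present; 1 new (a)
  "tormidor" → prefix "tormi" already present; 3 new (d, o, r)
  "patortorfen" → 11 new (p, a, t, o, r, t, o, r, f, e, n)
  "tormilin" → prefix "tormi" already present; 3 new (l, i, n)
  "patorsopa" → prefix "pator" already present; 4 new (s, o, p, a)
  "lulubel" → 7 new (l, u, l, u, b, e, l)
  "patortorvi" → prefix "patortor" already present; 2 new (v, i)
  "runsarso" → 8 new (r, u, n, s, a, r, s, o)
  "patorvifen" → prefix "pator" already present; 5 new (v, i, f, e, n)
  "patorfen" → prefix "pator" already present; 3 new (f, e, n)
Total nodes = 8 + 1 + 3 + 11 + 3 + 4 + 7 + 2 + 8 + 5 + 3 = 55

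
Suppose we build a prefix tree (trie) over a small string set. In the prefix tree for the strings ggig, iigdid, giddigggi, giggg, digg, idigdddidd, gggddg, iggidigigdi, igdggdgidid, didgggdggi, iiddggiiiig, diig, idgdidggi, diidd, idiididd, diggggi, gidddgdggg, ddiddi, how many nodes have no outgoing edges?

A leaf is a node with no children — equivalently, the end of a word that is not a proper prefix of any other stored word.
Those words: "ddiddi", "didgggdggi", "diggggi", "diidd", "diig", "gggddg", "ggig", "gidddgdggg", "giddigggi", "giggg", "idgdidggi", "idigdddidd", "idiididd", "igdggdgidid", "iggidigigdi", "iiddggiiiig", "iigdid"
Leaf count: 17

17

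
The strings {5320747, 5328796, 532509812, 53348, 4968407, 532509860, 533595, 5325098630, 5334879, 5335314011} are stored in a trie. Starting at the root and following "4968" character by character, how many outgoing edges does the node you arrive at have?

Walk "4968" from the root, arriving at one node.
Distinct next characters after "4968": 4.
That node has 1 child edge.

1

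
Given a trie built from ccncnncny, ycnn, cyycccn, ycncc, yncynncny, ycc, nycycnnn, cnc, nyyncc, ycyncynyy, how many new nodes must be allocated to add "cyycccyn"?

"cyyccc" is already a path in the trie; the remaining "yn" must be added.
Each of the 2 remaining characters creates one node.

2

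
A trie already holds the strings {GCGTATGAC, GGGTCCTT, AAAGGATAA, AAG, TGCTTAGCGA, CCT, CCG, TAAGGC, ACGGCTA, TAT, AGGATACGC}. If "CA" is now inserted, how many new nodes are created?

Walking "CA" from the root, the first 1 characters ("C") follow existing edges; "A" is the first miss.
Each of the 1 remaining characters creates one node.

1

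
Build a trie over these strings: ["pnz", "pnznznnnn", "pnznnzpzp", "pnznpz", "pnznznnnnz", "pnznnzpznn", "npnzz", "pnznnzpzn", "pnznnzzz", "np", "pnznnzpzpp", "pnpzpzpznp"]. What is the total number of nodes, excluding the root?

35

Trace insertions, counting only characters that open a new branch:
  "pnz" → 3 new (p, n, z)
  "pnznznnnn" → prefix "pnz" already present; 6 new (n, z, n, n, n, n)
  "pnznnzpzp" → prefix "pnzn" already present; 5 new (n, z, p, z, p)
  "pnznpz" → prefix "pnzn" already present; 2 new (p, z)
  "pnznznnnnz" → prefix "pnznznnnn" already present; 1 new (z)
  "pnznnzpznn" → prefix "pnznnzpz" already present; 2 new (n, n)
  "npnzz" → 5 new (n, p, n, z, z)
  "pnznnzpzn" → prefix "pnznnzpzn" already present; 0 new (none)
  "pnznnzzz" → prefix "pnznnz" already present; 2 new (z, z)
  "np" → prefix "np" already present; 0 new (none)
  "pnznnzpzpp" → prefix "pnznnzpzp" already present; 1 new (p)
  "pnpzpzpznp" → prefix "pn" already present; 8 new (p, z, p, z, p, z, n, p)
Total nodes = 3 + 6 + 5 + 2 + 1 + 2 + 5 + 0 + 2 + 0 + 1 + 8 = 35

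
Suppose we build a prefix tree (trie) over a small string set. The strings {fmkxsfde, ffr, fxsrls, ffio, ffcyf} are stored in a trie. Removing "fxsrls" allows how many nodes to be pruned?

5

Walk "fxsrls" from the leaf back toward the root, removing each node that no remaining word uses.
The suffix "xsrls" (5 nodes) is used only by "fxsrls"; the node for "f" still has the child "m", so pruning stops there.
Nodes removed: 5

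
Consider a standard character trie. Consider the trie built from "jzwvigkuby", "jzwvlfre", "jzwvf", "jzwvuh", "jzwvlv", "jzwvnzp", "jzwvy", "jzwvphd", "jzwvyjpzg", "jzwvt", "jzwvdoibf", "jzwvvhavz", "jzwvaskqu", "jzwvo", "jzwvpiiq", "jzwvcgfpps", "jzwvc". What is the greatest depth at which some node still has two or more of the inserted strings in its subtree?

5

Look for the deepest trie node that still has at least two words in its subtree.
e.g. "jzwvc" and "jzwvcgfpps" share the prefix "jzwvc" of length 5; no pair shares a longer one.
Longest shared-prefix length: 5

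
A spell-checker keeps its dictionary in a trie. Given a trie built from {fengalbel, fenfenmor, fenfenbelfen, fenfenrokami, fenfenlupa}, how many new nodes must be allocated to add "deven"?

Nothing in the trie begins with "d"; the whole of "deven" is new.
5 − 0 = 5 new nodes.

5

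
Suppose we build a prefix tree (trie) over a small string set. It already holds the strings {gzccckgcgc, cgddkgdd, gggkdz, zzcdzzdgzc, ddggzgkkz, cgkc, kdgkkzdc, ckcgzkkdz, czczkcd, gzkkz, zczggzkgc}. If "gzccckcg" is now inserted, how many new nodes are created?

Walking "gzccckcg" from the root, the first 6 characters ("gzccck") follow existing edges; "c" is the first miss.
So 8 − 6 = 2 new nodes.

2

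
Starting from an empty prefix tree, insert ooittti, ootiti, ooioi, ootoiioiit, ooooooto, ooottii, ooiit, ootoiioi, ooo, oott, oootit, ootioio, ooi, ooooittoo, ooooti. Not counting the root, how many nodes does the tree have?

45

For each word, the new-node count is its length minus the longest prefix already in the trie:
  "ooittti" → 7 new (o, o, i, t, t, t, i)
  "ootiti" → prefix "oo" already present; 4 new (t, i, t, i)
  "ooioi" → prefix "ooi" already present; 2 new (o, i)
  "ootoiioiit" → prefix "oot" already present; 7 new (o, i, i, o, i, i, t)
  "ooooooto" → prefix "oo" already present; 6 new (o, o, o, o, t, o)
  "ooottii" → prefix "ooo" already present; 4 new (t, t, i, i)
  "ooiit" → prefix "ooi" already present; 2 new (i, t)
  "ootoiioi" → prefix "ootoiioi" already present; 0 new (none)
  "ooo" → prefix "ooo" already present; 0 new (none)
  "oott" → prefix "oot" already present; 1 new (t)
  "oootit" → prefix "ooot" already present; 2 new (i, t)
  "ootioio" → prefix "ooti" already present; 3 new (o, i, o)
  "ooi" → prefix "ooi" already present; 0 new (none)
  "ooooittoo" → prefix "oooo" already present; 5 new (i, t, t, o, o)
  "ooooti" → prefix "oooo" already present; 2 new (t, i)
Total nodes = 7 + 4 + 2 + 7 + 6 + 4 + 2 + 0 + 0 + 1 + 2 + 3 + 0 + 5 + 2 = 45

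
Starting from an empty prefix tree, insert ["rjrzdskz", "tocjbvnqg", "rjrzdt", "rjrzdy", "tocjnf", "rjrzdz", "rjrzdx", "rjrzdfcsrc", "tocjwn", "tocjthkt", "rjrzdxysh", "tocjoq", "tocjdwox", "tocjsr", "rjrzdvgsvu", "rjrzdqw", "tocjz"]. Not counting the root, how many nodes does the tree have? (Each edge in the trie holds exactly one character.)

Trace insertions, counting only characters that open a new branch:
  "rjrzdskz" → 8 new (r, j, r, z, d, s, k, z)
  "tocjbvnqg" → 9 new (t, o, c, j, b, v, n, q, g)
  "rjrzdt" → prefix "rjrzd" already present; 1 new (t)
  "rjrzdy" → prefix "rjrzd" already present; 1 new (y)
  "tocjnf" → prefix "tocj" already present; 2 new (n, f)
  "rjrzdz" → prefix "rjrzd" already present; 1 new (z)
  "rjrzdx" → prefix "rjrzd" already present; 1 new (x)
  "rjrzdfcsrc" → prefix "rjrzd" already present; 5 new (f, c, s, r, c)
  "tocjwn" → prefix "tocj" already present; 2 new (w, n)
  "tocjthkt" → prefix "tocj" already present; 4 new (t, h, k, t)
  "rjrzdxysh" → prefix "rjrzdx" already present; 3 new (y, s, h)
  "tocjoq" → prefix "tocj" already present; 2 new (o, q)
  "tocjdwox" → prefix "tocj" already present; 4 new (d, w, o, x)
  "tocjsr" → prefix "tocj" already present; 2 new (s, r)
  "rjrzdvgsvu" → prefix "rjrzd" already present; 5 new (v, g, s, v, u)
  "rjrzdqw" → prefix "rjrzd" already present; 2 new (q, w)
  "tocjz" → prefix "tocj" already present; 1 new (z)
Total nodes = 8 + 9 + 1 + 1 + 2 + 1 + 1 + 5 + 2 + 4 + 3 + 2 + 4 + 2 + 5 + 2 + 1 = 53

53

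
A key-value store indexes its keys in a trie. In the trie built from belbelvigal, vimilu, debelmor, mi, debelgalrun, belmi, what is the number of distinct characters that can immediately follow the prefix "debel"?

Walk "debel" from the root, arriving at one node.
Distinct next characters after "debel": g, m.
That node has 2 child edges.

2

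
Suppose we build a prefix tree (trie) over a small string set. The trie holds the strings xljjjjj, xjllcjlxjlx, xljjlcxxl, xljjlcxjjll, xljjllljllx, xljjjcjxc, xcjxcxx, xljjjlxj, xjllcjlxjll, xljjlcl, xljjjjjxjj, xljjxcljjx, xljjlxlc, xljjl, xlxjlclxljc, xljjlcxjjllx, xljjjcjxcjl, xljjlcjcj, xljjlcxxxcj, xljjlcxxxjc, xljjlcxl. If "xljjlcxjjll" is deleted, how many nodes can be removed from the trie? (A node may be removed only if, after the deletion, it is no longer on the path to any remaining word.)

0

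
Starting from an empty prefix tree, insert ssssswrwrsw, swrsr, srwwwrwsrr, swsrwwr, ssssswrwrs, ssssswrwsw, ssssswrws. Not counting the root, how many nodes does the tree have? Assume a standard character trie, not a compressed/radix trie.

Insert word by word; a character creates a node only if that edge doesn't already exist:
  "ssssswrwrsw" → 11 new (s, s, s, s, s, w, r, w, r, s, w)
  "swrsr" → prefix "s" already present; 4 new (w, r, s, r)
  "srwwwrwsrr" → prefix "s" already present; 9 new (r, w, w, w, r, w, s, r, r)
  "swsrwwr" → prefix "sw" already present; 5 new (s, r, w, w, r)
  "ssssswrwrs" → prefix "ssssswrwrs" already present; 0 new (none)
  "ssssswrwsw" → prefix "ssssswrw" already present; 2 new (s, w)
  "ssssswrws" → prefix "ssssswrws" already present; 0 new (none)
Total nodes = 11 + 4 + 9 + 5 + 0 + 2 + 0 = 31

31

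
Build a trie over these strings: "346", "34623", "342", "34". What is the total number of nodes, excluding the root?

For each word, the new-node count is its length minus the longest prefix already in the trie:
  "346" → 3 new (3, 4, 6)
  "34623" → prefix "346" already present; 2 new (2, 3)
  "342" → prefix "34" already present; 1 new (2)
  "34" → prefix "34" already present; 0 new (none)
Total nodes = 3 + 2 + 1 + 0 = 6

6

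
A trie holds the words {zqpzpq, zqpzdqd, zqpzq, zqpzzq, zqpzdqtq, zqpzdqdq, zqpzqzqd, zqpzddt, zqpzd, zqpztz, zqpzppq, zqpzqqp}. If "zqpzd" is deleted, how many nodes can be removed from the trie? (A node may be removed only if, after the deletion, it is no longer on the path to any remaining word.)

0

After clearing the end-marker at "zqpzd", prune upward until reaching a node still needed by another word.
Every node on "zqpzd" is still needed (e.g. by "zqpzdqd"), so nothing is freed.
Nodes removed: 0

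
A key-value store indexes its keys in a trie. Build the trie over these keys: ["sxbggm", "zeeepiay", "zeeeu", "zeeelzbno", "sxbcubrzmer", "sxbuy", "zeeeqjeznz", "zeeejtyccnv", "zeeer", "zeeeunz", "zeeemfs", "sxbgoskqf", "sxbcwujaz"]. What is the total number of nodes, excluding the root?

Trace insertions, counting only characters that open a new branch:
  "sxbggm" → 6 new (s, x, b, g, g, m)
  "zeeepiay" → 8 new (z, e, e, e, p, i, a, y)
  "zeeeu" → prefix "zeee" already present; 1 new (u)
  "zeeelzbno" → prefix "zeee" already present; 5 new (l, z, b, n, o)
  "sxbcubrzmer" → prefix "sxb" already present; 8 new (c, u, b, r, z, m, e, r)
  "sxbuy" → prefix "sxb" already present; 2 new (u, y)
  "zeeeqjeznz" → prefix "zeee" already present; 6 new (q, j, e, z, n, z)
  "zeeejtyccnv" → prefix "zeee" already present; 7 new (j, t, y, c, c, n, v)
  "zeeer" → prefix "zeee" already present; 1 new (r)
  "zeeeunz" → prefix "zeeeu" already present; 2 new (n, z)
  "zeeemfs" → prefix "zeee" already present; 3 new (m, f, s)
  "sxbgoskqf" → prefix "sxbg" already present; 5 new (o, s, k, q, f)
  "sxbcwujaz" → prefix "sxbc" already present; 5 new (w, u, j, a, z)
Total nodes = 6 + 8 + 1 + 5 + 8 + 2 + 6 + 7 + 1 + 2 + 3 + 5 + 5 = 59

59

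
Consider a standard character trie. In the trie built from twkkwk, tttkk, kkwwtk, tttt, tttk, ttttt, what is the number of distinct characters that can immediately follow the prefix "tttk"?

The children of the "tttk" node are the distinct next characters among strings starting with "tttk".
Distinct next characters after "tttk": k.
That node has 1 child edge.

1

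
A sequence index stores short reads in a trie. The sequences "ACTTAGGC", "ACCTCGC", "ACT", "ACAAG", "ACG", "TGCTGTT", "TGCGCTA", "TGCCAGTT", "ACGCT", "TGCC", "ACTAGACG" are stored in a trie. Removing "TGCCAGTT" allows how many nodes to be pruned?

4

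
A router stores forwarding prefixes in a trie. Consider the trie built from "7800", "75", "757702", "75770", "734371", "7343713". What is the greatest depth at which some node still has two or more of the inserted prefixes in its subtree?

6

Look for the deepest trie node that still has at least two words in its subtree.
"734371" and "7343713" agree on "734371" (6 characters) before diverging; nothing deeper is shared.
Longest shared-prefix length: 6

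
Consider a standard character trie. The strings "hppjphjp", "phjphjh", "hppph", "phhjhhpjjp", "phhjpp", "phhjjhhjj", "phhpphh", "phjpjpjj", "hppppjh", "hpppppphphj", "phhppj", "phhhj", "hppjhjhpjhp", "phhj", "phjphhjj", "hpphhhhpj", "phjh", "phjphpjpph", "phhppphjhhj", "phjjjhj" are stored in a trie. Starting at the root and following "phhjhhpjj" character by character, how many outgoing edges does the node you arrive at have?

Follow the path "phhjhhpjj" to its node, then look at its outgoing edges.
Characters that immediately follow "phhjhhpjj" among the stored strings: {p}.
That node has 1 child edge.

1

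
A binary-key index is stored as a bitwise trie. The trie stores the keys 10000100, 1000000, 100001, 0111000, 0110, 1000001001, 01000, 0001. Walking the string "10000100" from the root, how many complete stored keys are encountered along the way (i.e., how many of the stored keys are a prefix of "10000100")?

Check each prefix of "10000100" against the stored set — each match is an end-marker on the path.
Prefixes of the query that are stored words: "100001", "10000100"
Count: 2

2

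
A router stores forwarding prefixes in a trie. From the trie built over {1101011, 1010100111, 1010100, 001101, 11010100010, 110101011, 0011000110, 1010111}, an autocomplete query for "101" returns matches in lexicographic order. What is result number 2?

1010100111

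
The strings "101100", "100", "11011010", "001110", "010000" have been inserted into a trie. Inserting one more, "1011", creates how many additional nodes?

"1011" is already a full path in the trie; only an end-marker is added.
No new nodes are needed: 0.

0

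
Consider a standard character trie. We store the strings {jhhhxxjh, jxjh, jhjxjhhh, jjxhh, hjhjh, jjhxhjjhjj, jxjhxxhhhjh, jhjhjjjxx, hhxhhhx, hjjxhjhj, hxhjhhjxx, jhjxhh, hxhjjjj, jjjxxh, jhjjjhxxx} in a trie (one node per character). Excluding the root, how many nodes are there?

82

For each word, the new-node count is its length minus the longest prefix already in the trie:
  "jhhhxxjh" → 8 new (j, h, h, h, x, x, j, h)
  "jxjh" → prefix "j" already present; 3 new (x, j, h)
  "jhjxjhhh" → prefix "jh" already present; 6 new (j, x, j, h, h, h)
  "jjxhh" → prefix "j" already present; 4 new (j, x, h, h)
  "hjhjh" → 5 new (h, j, h, j, h)
  "jjhxhjjhjj" → prefix "jj" already present; 8 new (h, x, h, j, j, h, j, j)
  "jxjhxxhhhjh" → prefix "jxjh" already present; 7 new (x, x, h, h, h, j, h)
  "jhjhjjjxx" → prefix "jhj" already present; 6 new (h, j, j, j, x, x)
  "hhxhhhx" → prefix "h" already present; 6 new (h, x, h, h, h, x)
  "hjjxhjhj" → prefix "hj" already present; 6 new (j, x, h, j, h, j)
  "hxhjhhjxx" → prefix "h" already present; 8 new (x, h, j, h, h, j, x, x)
  "jhjxhh" → prefix "jhjx" already present; 2 new (h, h)
  "hxhjjjj" → prefix "hxhj" already present; 3 new (j, j, j)
  "jjjxxh" → prefix "jj" already present; 4 new (j, x, x, h)
  "jhjjjhxxx" → prefix "jhj" already present; 6 new (j, j, h, x, x, x)
Total nodes = 8 + 3 + 6 + 4 + 5 + 8 + 7 + 6 + 6 + 6 + 8 + 2 + 3 + 4 + 6 = 82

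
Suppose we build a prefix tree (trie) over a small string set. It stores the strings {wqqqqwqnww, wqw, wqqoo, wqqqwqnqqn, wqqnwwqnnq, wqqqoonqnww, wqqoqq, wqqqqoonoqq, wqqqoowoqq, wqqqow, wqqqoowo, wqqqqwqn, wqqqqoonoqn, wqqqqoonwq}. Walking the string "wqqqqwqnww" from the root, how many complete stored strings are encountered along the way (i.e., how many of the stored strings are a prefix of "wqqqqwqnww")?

2

Walk "wqqqqwqnww" from the root; an end-of-word marker is hit whenever a stored word is a prefix of "wqqqqwqnww".
Prefixes of the query that are stored words: "wqqqqwqn", "wqqqqwqnww"
Count: 2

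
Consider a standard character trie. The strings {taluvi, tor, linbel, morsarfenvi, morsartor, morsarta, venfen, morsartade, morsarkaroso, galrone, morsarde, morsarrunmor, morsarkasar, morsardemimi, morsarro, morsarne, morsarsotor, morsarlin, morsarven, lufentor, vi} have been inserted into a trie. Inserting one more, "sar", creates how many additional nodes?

No existing word starts with "s", so every character of "sar" needs a new node.
3 − 0 = 3 new nodes.

3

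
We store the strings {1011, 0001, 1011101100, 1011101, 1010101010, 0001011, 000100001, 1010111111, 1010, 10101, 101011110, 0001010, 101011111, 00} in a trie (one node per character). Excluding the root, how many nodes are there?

35

Trace insertions, counting only characters that open a new branch:
  "1011" → 4 new (1, 0, 1, 1)
  "0001" → 4 new (0, 0, 0, 1)
  "1011101100" → prefix "1011" already present; 6 new (1, 0, 1, 1, 0, 0)
  "1011101" → prefix "1011101" already present; 0 new (none)
  "1010101010" → prefix "101" already present; 7 new (0, 1, 0, 1, 0, 1, 0)
  "0001011" → prefix "0001" already present; 3 new (0, 1, 1)
  "000100001" → prefix "00010" already present; 4 new (0, 0, 0, 1)
  "1010111111" → prefix "10101" already present; 5 new (1, 1, 1, 1, 1)
  "1010" → prefix "1010" already present; 0 new (none)
  "10101" → prefix "10101" already present; 0 new (none)
  "101011110" → prefix "10101111" already present; 1 new (0)
  "0001010" → prefix "000101" already present; 1 new (0)
  "101011111" → prefix "101011111" already present; 0 new (none)
  "00" → prefix "00" already present; 0 new (none)
Total nodes = 4 + 4 + 6 + 0 + 7 + 3 + 4 + 5 + 0 + 0 + 1 + 1 + 0 + 0 = 35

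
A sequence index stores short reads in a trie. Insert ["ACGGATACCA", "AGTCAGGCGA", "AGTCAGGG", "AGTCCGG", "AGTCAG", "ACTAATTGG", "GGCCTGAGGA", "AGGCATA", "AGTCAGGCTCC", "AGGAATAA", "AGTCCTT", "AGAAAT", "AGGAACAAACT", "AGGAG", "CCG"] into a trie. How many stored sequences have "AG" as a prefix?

Walk to "AG"; the words in its subtree are exactly those with that prefix.
Matches: "AGAAAT", "AGGAACAAACT", "AGGAATAA", "AGGAG", "AGGCATA", "AGTCAG", "AGTCAGGCGA", "AGTCAGGCTCC", "AGTCAGGG", "AGTCCGG", "AGTCCTT"
Count: 11

11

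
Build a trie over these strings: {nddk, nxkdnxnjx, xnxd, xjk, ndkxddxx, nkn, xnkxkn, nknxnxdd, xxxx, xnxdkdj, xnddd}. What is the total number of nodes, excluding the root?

44

Count nodes per top-level branch (shared prefixes stored once):
  'n'-branch (nddk, ndkxddxx, nkn, nknxnxdd, nxkdnxnjx): 25 nodes
  'x'-branch (xjk, xnddd, xnkxkn, xnxd, xnxdkdj, xxxx): 19 nodes
Sum: 44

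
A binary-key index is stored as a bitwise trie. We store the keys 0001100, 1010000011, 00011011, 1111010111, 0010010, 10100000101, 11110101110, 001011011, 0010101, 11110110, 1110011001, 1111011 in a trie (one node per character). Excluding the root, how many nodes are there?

Count nodes per top-level branch (shared prefixes stored once):
  '0'-branch (0001100, 00011011, 0010010, 0010101, 001011011): 21 nodes
  '1'-branch (10100000101, 1010000011, 1110011001, 1111010111, 11110101110, 1111011, 11110110): 31 nodes
Sum: 52

52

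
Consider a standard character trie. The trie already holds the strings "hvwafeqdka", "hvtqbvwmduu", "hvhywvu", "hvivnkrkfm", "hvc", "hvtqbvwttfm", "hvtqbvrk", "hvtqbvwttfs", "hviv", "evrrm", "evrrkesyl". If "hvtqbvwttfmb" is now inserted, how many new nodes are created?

"hvtqbvwttfm" is already a path in the trie; the remaining "b" must be added.
So 12 − 11 = 1 new nodes.

1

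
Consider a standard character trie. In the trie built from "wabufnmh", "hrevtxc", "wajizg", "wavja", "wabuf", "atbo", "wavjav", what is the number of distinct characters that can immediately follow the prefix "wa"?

3

Walk "wa" from the root, arriving at one node.
Characters that immediately follow "wa" among the stored strings: {b, j, v}.
That node has 3 child edges.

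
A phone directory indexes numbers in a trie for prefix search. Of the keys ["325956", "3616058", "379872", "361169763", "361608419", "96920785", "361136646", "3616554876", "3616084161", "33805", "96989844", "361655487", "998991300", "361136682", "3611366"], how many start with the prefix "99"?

Traverse to the node for "99", then collect every word in that subtree.
Matches: "998991300"
Count: 1

1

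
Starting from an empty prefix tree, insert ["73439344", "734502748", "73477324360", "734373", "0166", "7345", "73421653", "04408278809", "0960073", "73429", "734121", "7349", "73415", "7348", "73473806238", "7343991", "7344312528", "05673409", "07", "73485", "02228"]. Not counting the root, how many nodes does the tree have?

Trace insertions, counting only characters that open a new branch:
  "73439344" → 8 new (7, 3, 4, 3, 9, 3, 4, 4)
  "734502748" → prefix "734" already present; 6 new (5, 0, 2, 7, 4, 8)
  "73477324360" → prefix "734" already present; 8 new (7, 7, 3, 2, 4, 3, 6, 0)
  "734373" → prefix "7343" already present; 2 new (7, 3)
  "0166" → 4 new (0, 1, 6, 6)
  "7345" → prefix "7345" already present; 0 new (none)
  "73421653" → prefix "734" already present; 5 new (2, 1, 6, 5, 3)
  "04408278809" → prefix "0" already present; 10 new (4, 4, 0, 8, 2, 7, 8, 8, 0, 9)
  "0960073" → prefix "0" already present; 6 new (9, 6, 0, 0, 7, 3)
  "73429" → prefix "7342" already present; 1 new (9)
  "734121" → prefix "734" already present; 3 new (1, 2, 1)
  "7349" → prefix "734" already present; 1 new (9)
  "73415" → prefix "7341" already present; 1 new (5)
  "7348" → prefix "734" already present; 1 new (8)
  "73473806238" → prefix "7347" already present; 7 new (3, 8, 0, 6, 2, 3, 8)
  "7343991" → prefix "73439" already present; 2 new (9, 1)
  "7344312528" → prefix "734" already present; 7 new (4, 3, 1, 2, 5, 2, 8)
  "05673409" → prefix "0" already present; 7 new (5, 6, 7, 3, 4, 0, 9)
  "07" → prefix "0" already present; 1 new (7)
  "73485" → prefix "7348" already present; 1 new (5)
  "02228" → prefix "0" already present; 4 new (2, 2, 2, 8)
Total nodes = 8 + 6 + 8 + 2 + 4 + 0 + 5 + 10 + 6 + 1 + 3 + 1 + 1 + 1 + 7 + 2 + 7 + 7 + 1 + 1 + 4 = 85

85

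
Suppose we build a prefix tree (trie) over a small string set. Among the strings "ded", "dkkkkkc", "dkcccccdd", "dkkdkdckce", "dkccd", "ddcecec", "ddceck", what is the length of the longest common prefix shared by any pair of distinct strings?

5

Look for the deepest trie node that still has at least two words in its subtree.
e.g. "ddcecec" and "ddceck" share the prefix "ddcec" of length 5; no pair shares a longer one.
Longest shared-prefix length: 5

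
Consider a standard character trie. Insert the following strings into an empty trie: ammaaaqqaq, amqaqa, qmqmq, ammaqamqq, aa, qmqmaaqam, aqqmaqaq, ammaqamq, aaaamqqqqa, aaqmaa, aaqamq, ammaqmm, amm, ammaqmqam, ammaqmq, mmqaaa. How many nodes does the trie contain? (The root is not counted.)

Trace insertions, counting only characters that open a new branch:
  "ammaaaqqaq" → 10 new (a, m, m, a, a, a, q, q, a, q)
  "amqaqa" → prefix "am" already present; 4 new (q, a, q, a)
  "qmqmq" → 5 new (q, m, q, m, q)
  "ammaqamqq" → prefix "amma" already present; 5 new (q, a, m, q, q)
  "aa" → prefix "a" already present; 1 new (a)
  "qmqmaaqam" → prefix "qmqm" already present; 5 new (a, a, q, a, m)
  "aqqmaqaq" → prefix "a" already present; 7 new (q, q, m, a, q, a, q)
  "ammaqamq" → prefix "ammaqamq" already present; 0 new (none)
  "aaaamqqqqa" → prefix "aa" already present; 8 new (a, a, m, q, q, q, q, a)
  "aaqmaa" → prefix "aa" already present; 4 new (q, m, a, a)
  "aaqamq" → prefix "aaq" already present; 3 new (a, m, q)
  "ammaqmm" → prefix "ammaq" already present; 2 new (m, m)
  "amm" → prefix "amm" already present; 0 new (none)
  "ammaqmqam" → prefix "ammaqm" already present; 3 new (q, a, m)
  "ammaqmq" → prefix "ammaqmq" already present; 0 new (none)
  "mmqaaa" → 6 new (m, m, q, a, a, a)
Total nodes = 10 + 4 + 5 + 5 + 1 + 5 + 7 + 0 + 8 + 4 + 3 + 2 + 0 + 3 + 0 + 6 = 63

63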